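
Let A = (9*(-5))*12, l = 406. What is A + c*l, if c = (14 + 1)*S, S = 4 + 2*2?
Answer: 48180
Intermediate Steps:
S = 8 (S = 4 + 4 = 8)
c = 120 (c = (14 + 1)*8 = 15*8 = 120)
A = -540 (A = -45*12 = -540)
A + c*l = -540 + 120*406 = -540 + 48720 = 48180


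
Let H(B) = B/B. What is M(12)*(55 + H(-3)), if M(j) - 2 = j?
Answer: 784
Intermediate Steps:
M(j) = 2 + j
H(B) = 1
M(12)*(55 + H(-3)) = (2 + 12)*(55 + 1) = 14*56 = 784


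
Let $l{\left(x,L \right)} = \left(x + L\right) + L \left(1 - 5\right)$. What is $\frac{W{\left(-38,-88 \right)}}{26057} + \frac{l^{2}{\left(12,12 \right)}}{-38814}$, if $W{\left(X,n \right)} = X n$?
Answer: $\frac{19130864}{168562733} \approx 0.11349$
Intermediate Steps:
$l{\left(x,L \right)} = x - 3 L$ ($l{\left(x,L \right)} = \left(L + x\right) + L \left(-4\right) = \left(L + x\right) - 4 L = x - 3 L$)
$\frac{W{\left(-38,-88 \right)}}{26057} + \frac{l^{2}{\left(12,12 \right)}}{-38814} = \frac{\left(-38\right) \left(-88\right)}{26057} + \frac{\left(12 - 36\right)^{2}}{-38814} = 3344 \cdot \frac{1}{26057} + \left(12 - 36\right)^{2} \left(- \frac{1}{38814}\right) = \frac{3344}{26057} + \left(-24\right)^{2} \left(- \frac{1}{38814}\right) = \frac{3344}{26057} + 576 \left(- \frac{1}{38814}\right) = \frac{3344}{26057} - \frac{96}{6469} = \frac{19130864}{168562733}$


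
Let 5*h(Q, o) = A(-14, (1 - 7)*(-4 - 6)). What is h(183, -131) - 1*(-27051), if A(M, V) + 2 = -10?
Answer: 135243/5 ≈ 27049.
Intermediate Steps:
A(M, V) = -12 (A(M, V) = -2 - 10 = -12)
h(Q, o) = -12/5 (h(Q, o) = (⅕)*(-12) = -12/5)
h(183, -131) - 1*(-27051) = -12/5 - 1*(-27051) = -12/5 + 27051 = 135243/5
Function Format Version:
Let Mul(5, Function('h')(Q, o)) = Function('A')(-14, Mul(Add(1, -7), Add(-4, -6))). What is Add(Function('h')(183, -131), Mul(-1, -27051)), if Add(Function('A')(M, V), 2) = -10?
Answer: Rational(135243, 5) ≈ 27049.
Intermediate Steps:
Function('A')(M, V) = -12 (Function('A')(M, V) = Add(-2, -10) = -12)
Function('h')(Q, o) = Rational(-12, 5) (Function('h')(Q, o) = Mul(Rational(1, 5), -12) = Rational(-12, 5))
Add(Function('h')(183, -131), Mul(-1, -27051)) = Add(Rational(-12, 5), Mul(-1, -27051)) = Add(Rational(-12, 5), 27051) = Rational(135243, 5)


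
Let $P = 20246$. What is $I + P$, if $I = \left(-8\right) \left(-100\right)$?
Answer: $21046$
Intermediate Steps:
$I = 800$
$I + P = 800 + 20246 = 21046$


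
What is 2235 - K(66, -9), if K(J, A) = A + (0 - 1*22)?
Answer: 2266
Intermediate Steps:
K(J, A) = -22 + A (K(J, A) = A + (0 - 22) = A - 22 = -22 + A)
2235 - K(66, -9) = 2235 - (-22 - 9) = 2235 - 1*(-31) = 2235 + 31 = 2266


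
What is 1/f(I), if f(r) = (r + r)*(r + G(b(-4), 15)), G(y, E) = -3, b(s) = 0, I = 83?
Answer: 1/13280 ≈ 7.5301e-5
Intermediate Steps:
f(r) = 2*r*(-3 + r) (f(r) = (r + r)*(r - 3) = (2*r)*(-3 + r) = 2*r*(-3 + r))
1/f(I) = 1/(2*83*(-3 + 83)) = 1/(2*83*80) = 1/13280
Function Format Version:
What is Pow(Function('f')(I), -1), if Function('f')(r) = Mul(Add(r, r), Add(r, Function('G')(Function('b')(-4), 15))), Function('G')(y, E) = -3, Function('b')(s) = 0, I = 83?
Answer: Rational(1, 13280) ≈ 7.5301e-5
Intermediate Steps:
Function('f')(r) = Mul(2, r, Add(-3, r)) (Function('f')(r) = Mul(Add(r, r), Add(r, -3)) = Mul(Mul(2, r), Add(-3, r)) = Mul(2, r, Add(-3, r)))
Pow(Function('f')(I), -1) = Pow(Mul(2, 83, Add(-3, 83)), -1) = Pow(Mul(2, 83, 80), -1) = Pow(13280, -1) = Rational(1, 13280)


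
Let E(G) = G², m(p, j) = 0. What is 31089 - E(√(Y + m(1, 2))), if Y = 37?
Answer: 31052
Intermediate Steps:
31089 - E(√(Y + m(1, 2))) = 31089 - (√(37 + 0))² = 31089 - (√37)² = 31089 - 1*37 = 31089 - 37 = 31052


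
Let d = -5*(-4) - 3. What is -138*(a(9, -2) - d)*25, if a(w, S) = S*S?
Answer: 44850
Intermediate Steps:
d = 17 (d = 20 - 3 = 17)
a(w, S) = S**2
-138*(a(9, -2) - d)*25 = -138*((-2)**2 - 1*17)*25 = -138*(4 - 17)*25 = -138*(-13)*25 = 1794*25 = 44850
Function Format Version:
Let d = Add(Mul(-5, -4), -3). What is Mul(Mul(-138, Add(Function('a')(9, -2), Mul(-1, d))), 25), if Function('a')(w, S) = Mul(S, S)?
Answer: 44850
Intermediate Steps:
d = 17 (d = Add(20, -3) = 17)
Function('a')(w, S) = Pow(S, 2)
Mul(Mul(-138, Add(Function('a')(9, -2), Mul(-1, d))), 25) = Mul(Mul(-138, Add(Pow(-2, 2), Mul(-1, 17))), 25) = Mul(Mul(-138, Add(4, -17)), 25) = Mul(Mul(-138, -13), 25) = Mul(1794, 25) = 44850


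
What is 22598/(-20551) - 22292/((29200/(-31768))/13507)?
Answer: 12286007707664112/37505575 ≈ 3.2758e+8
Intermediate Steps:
22598/(-20551) - 22292/((29200/(-31768))/13507) = 22598*(-1/20551) - 22292/((29200*(-1/31768))*(1/13507)) = -22598/20551 - 22292/((-3650/3971*1/13507)) = -22598/20551 - 22292/(-3650/53636297) = -22598/20551 - 22292*(-53636297/3650) = -22598/20551 + 597830166362/1825 = 12286007707664112/37505575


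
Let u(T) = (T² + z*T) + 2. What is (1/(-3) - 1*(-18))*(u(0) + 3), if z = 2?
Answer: 265/3 ≈ 88.333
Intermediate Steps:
u(T) = 2 + T² + 2*T (u(T) = (T² + 2*T) + 2 = 2 + T² + 2*T)
(1/(-3) - 1*(-18))*(u(0) + 3) = (1/(-3) - 1*(-18))*((2 + 0² + 2*0) + 3) = (-⅓ + 18)*((2 + 0 + 0) + 3) = 53*(2 + 3)/3 = (53/3)*5 = 265/3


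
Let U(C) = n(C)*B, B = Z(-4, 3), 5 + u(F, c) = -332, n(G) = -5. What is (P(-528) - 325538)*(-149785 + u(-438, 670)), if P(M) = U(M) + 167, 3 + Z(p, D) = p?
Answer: 48840090992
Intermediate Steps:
Z(p, D) = -3 + p
u(F, c) = -337 (u(F, c) = -5 - 332 = -337)
B = -7 (B = -3 - 4 = -7)
U(C) = 35 (U(C) = -5*(-7) = 35)
P(M) = 202 (P(M) = 35 + 167 = 202)
(P(-528) - 325538)*(-149785 + u(-438, 670)) = (202 - 325538)*(-149785 - 337) = -325336*(-150122) = 48840090992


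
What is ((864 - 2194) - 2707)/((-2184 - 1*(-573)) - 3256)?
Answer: 4037/4867 ≈ 0.82946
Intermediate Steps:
((864 - 2194) - 2707)/((-2184 - 1*(-573)) - 3256) = (-1330 - 2707)/((-2184 + 573) - 3256) = -4037/(-1611 - 3256) = -4037/(-4867) = -4037*(-1/4867) = 4037/4867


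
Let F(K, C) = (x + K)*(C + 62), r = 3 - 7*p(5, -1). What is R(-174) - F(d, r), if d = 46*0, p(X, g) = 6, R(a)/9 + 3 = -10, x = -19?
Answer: 320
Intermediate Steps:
R(a) = -117 (R(a) = -27 + 9*(-10) = -27 - 90 = -117)
r = -39 (r = 3 - 7*6 = 3 - 42 = -39)
d = 0
F(K, C) = (-19 + K)*(62 + C) (F(K, C) = (-19 + K)*(C + 62) = (-19 + K)*(62 + C))
R(-174) - F(d, r) = -117 - (-1178 - 19*(-39) + 62*0 - 39*0) = -117 - (-1178 + 741 + 0 + 0) = -117 - 1*(-437) = -117 + 437 = 320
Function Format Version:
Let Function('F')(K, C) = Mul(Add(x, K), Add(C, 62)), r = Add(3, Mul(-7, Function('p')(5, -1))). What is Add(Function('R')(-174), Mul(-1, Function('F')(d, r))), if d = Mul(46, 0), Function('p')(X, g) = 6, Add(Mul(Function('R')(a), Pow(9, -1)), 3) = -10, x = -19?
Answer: 320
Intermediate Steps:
Function('R')(a) = -117 (Function('R')(a) = Add(-27, Mul(9, -10)) = Add(-27, -90) = -117)
r = -39 (r = Add(3, Mul(-7, 6)) = Add(3, -42) = -39)
d = 0
Function('F')(K, C) = Mul(Add(-19, K), Add(62, C)) (Function('F')(K, C) = Mul(Add(-19, K), Add(C, 62)) = Mul(Add(-19, K), Add(62, C)))
Add(Function('R')(-174), Mul(-1, Function('F')(d, r))) = Add(-117, Mul(-1, Add(-1178, Mul(-19, -39), Mul(62, 0), Mul(-39, 0)))) = Add(-117, Mul(-1, Add(-1178, 741, 0, 0))) = Add(-117, Mul(-1, -437)) = Add(-117, 437) = 320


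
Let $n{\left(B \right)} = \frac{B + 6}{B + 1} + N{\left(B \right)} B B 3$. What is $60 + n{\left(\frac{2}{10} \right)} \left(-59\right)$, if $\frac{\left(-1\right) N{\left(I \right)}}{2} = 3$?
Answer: $- \frac{30353}{150} \approx -202.35$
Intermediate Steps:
$N{\left(I \right)} = -6$ ($N{\left(I \right)} = \left(-2\right) 3 = -6$)
$n{\left(B \right)} = - 18 B^{2} + \frac{6 + B}{1 + B}$ ($n{\left(B \right)} = \frac{B + 6}{B + 1} - 6 B B 3 = \frac{6 + B}{1 + B} - 6 B^{2} \cdot 3 = \frac{6 + B}{1 + B} - 6 \cdot 3 B^{2} = \frac{6 + B}{1 + B} - 18 B^{2} = - 18 B^{2} + \frac{6 + B}{1 + B}$)
$60 + n{\left(\frac{2}{10} \right)} \left(-59\right) = 60 + \frac{6 + \frac{2}{10} - 18 \left(\frac{2}{10}\right)^{2} - 18 \left(\frac{2}{10}\right)^{3}}{1 + \frac{2}{10}} \left(-59\right) = 60 + \frac{6 + 2 \cdot \frac{1}{10} - 18 \left(2 \cdot \frac{1}{10}\right)^{2} - 18 \left(2 \cdot \frac{1}{10}\right)^{3}}{1 + 2 \cdot \frac{1}{10}} \left(-59\right) = 60 + \frac{6 + \frac{1}{5} - \frac{18}{25} - \frac{18}{125}}{1 + \frac{1}{5}} \left(-59\right) = 60 + \frac{6 + \frac{1}{5} - \frac{18}{25} - \frac{18}{125}}{\frac{6}{5}} \left(-59\right) = 60 + \frac{5 \left(6 + \frac{1}{5} - \frac{18}{25} - \frac{18}{125}\right)}{6} \left(-59\right) = 60 + \frac{5}{6} \cdot \frac{667}{125} \left(-59\right) = 60 + \frac{667}{150} \left(-59\right) = 60 - \frac{39353}{150} = - \frac{30353}{150}$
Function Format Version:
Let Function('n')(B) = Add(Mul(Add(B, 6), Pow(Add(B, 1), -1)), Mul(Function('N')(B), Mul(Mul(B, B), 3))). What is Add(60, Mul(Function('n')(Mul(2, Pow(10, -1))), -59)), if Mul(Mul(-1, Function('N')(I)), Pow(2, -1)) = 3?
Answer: Rational(-30353, 150) ≈ -202.35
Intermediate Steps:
Function('N')(I) = -6 (Function('N')(I) = Mul(-2, 3) = -6)
Function('n')(B) = Add(Mul(-18, Pow(B, 2)), Mul(Pow(Add(1, B), -1), Add(6, B))) (Function('n')(B) = Add(Mul(Add(B, 6), Pow(Add(B, 1), -1)), Mul(-6, Mul(Mul(B, B), 3))) = Add(Mul(Add(6, B), Pow(Add(1, B), -1)), Mul(-6, Mul(Pow(B, 2), 3))) = Add(Mul(Pow(Add(1, B), -1), Add(6, B)), Mul(-6, Mul(3, Pow(B, 2)))) = Add(Mul(Pow(Add(1, B), -1), Add(6, B)), Mul(-18, Pow(B, 2))) = Add(Mul(-18, Pow(B, 2)), Mul(Pow(Add(1, B), -1), Add(6, B))))
Add(60, Mul(Function('n')(Mul(2, Pow(10, -1))), -59)) = Add(60, Mul(Mul(Pow(Add(1, Mul(2, Pow(10, -1))), -1), Add(6, Mul(2, Pow(10, -1)), Mul(-18, Pow(Mul(2, Pow(10, -1)), 2)), Mul(-18, Pow(Mul(2, Pow(10, -1)), 3)))), -59)) = Add(60, Mul(Mul(Pow(Add(1, Mul(2, Rational(1, 10))), -1), Add(6, Mul(2, Rational(1, 10)), Mul(-18, Pow(Mul(2, Rational(1, 10)), 2)), Mul(-18, Pow(Mul(2, Rational(1, 10)), 3)))), -59)) = Add(60, Mul(Mul(Pow(Add(1, Rational(1, 5)), -1), Add(6, Rational(1, 5), Mul(-18, Pow(Rational(1, 5), 2)), Mul(-18, Pow(Rational(1, 5), 3)))), -59)) = Add(60, Mul(Mul(Pow(Rational(6, 5), -1), Add(6, Rational(1, 5), Mul(-18, Rational(1, 25)), Mul(-18, Rational(1, 125)))), -59)) = Add(60, Mul(Mul(Rational(5, 6), Add(6, Rational(1, 5), Rational(-18, 25), Rational(-18, 125))), -59)) = Add(60, Mul(Mul(Rational(5, 6), Rational(667, 125)), -59)) = Add(60, Mul(Rational(667, 150), -59)) = Add(60, Rational(-39353, 150)) = Rational(-30353, 150)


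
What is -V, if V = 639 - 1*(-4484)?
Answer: -5123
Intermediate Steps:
V = 5123 (V = 639 + 4484 = 5123)
-V = -1*5123 = -5123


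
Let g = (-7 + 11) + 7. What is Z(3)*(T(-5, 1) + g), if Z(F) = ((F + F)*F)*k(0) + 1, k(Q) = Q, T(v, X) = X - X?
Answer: 11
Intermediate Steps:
g = 11 (g = 4 + 7 = 11)
T(v, X) = 0
Z(F) = 1 (Z(F) = ((F + F)*F)*0 + 1 = ((2*F)*F)*0 + 1 = (2*F²)*0 + 1 = 0 + 1 = 1)
Z(3)*(T(-5, 1) + g) = 1*(0 + 11) = 1*11 = 11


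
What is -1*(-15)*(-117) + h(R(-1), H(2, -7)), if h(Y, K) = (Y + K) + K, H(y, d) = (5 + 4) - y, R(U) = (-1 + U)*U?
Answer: -1739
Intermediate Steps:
R(U) = U*(-1 + U)
H(y, d) = 9 - y
h(Y, K) = Y + 2*K (h(Y, K) = (K + Y) + K = Y + 2*K)
-1*(-15)*(-117) + h(R(-1), H(2, -7)) = -1*(-15)*(-117) + (-(-1 - 1) + 2*(9 - 1*2)) = 15*(-117) + (-1*(-2) + 2*(9 - 2)) = -1755 + (2 + 2*7) = -1755 + (2 + 14) = -1755 + 16 = -1739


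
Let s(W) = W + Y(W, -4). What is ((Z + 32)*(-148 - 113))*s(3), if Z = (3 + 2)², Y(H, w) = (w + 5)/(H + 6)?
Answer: -46284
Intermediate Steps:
Y(H, w) = (5 + w)/(6 + H)
s(W) = W + 1/(6 + W) (s(W) = W + (5 - 4)/(6 + W) = W + 1/(6 + W))
Z = 25 (Z = 5² = 25)
((Z + 32)*(-148 - 113))*s(3) = ((25 + 32)*(-148 - 113))*((1 + 3*(6 + 3))/(6 + 3)) = (57*(-261))*((1 + 3*9)/9) = -1653*(1 + 27) = -1653*28 = -14877*28/9 = -46284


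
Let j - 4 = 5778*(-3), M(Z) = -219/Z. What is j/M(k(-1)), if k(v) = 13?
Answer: 225290/219 ≈ 1028.7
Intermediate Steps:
j = -17330 (j = 4 + 5778*(-3) = 4 - 17334 = -17330)
j/M(k(-1)) = -17330/((-219/13)) = -17330/((-219*1/13)) = -17330/(-219/13) = -17330*(-13/219) = 225290/219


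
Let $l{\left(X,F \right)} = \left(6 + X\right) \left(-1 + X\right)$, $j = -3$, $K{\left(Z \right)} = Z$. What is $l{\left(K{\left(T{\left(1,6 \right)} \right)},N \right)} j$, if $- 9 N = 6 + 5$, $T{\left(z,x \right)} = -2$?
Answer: $36$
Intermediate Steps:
$N = - \frac{11}{9}$ ($N = - \frac{6 + 5}{9} = \left(- \frac{1}{9}\right) 11 = - \frac{11}{9} \approx -1.2222$)
$l{\left(X,F \right)} = \left(-1 + X\right) \left(6 + X\right)$
$l{\left(K{\left(T{\left(1,6 \right)} \right)},N \right)} j = \left(-6 + \left(-2\right)^{2} + 5 \left(-2\right)\right) \left(-3\right) = \left(-6 + 4 - 10\right) \left(-3\right) = \left(-12\right) \left(-3\right) = 36$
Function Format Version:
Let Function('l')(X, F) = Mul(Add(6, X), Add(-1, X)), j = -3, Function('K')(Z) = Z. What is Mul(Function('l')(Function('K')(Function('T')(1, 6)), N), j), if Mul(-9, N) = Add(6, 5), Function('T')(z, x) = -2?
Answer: 36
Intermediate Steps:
N = Rational(-11, 9) (N = Mul(Rational(-1, 9), Add(6, 5)) = Mul(Rational(-1, 9), 11) = Rational(-11, 9) ≈ -1.2222)
Function('l')(X, F) = Mul(Add(-1, X), Add(6, X))
Mul(Function('l')(Function('K')(Function('T')(1, 6)), N), j) = Mul(Add(-6, Pow(-2, 2), Mul(5, -2)), -3) = Mul(Add(-6, 4, -10), -3) = Mul(-12, -3) = 36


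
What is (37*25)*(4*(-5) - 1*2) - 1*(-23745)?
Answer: 3395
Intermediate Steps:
(37*25)*(4*(-5) - 1*2) - 1*(-23745) = 925*(-20 - 2) + 23745 = 925*(-22) + 23745 = -20350 + 23745 = 3395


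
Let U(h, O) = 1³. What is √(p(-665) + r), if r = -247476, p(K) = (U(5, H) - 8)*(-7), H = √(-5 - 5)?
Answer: I*√247427 ≈ 497.42*I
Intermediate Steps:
H = I*√10 (H = √(-10) = I*√10 ≈ 3.1623*I)
U(h, O) = 1
p(K) = 49 (p(K) = (1 - 8)*(-7) = -7*(-7) = 49)
√(p(-665) + r) = √(49 - 247476) = √(-247427) = I*√247427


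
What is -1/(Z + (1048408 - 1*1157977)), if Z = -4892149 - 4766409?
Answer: 1/9768127 ≈ 1.0237e-7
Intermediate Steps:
Z = -9658558
-1/(Z + (1048408 - 1*1157977)) = -1/(-9658558 + (1048408 - 1*1157977)) = -1/(-9658558 + (1048408 - 1157977)) = -1/(-9658558 - 109569) = -1/(-9768127) = -1*(-1/9768127) = 1/9768127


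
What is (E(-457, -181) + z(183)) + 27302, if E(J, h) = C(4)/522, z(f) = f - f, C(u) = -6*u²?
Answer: 2375258/87 ≈ 27302.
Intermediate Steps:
z(f) = 0
E(J, h) = -16/87 (E(J, h) = -6*4²/522 = -6*16*(1/522) = -96*1/522 = -16/87)
(E(-457, -181) + z(183)) + 27302 = (-16/87 + 0) + 27302 = -16/87 + 27302 = 2375258/87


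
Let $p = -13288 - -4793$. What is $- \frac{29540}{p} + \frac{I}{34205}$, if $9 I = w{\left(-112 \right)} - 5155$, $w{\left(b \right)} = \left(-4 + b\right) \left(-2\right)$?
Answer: $\frac{201153787}{58114295} \approx 3.4613$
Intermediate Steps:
$w{\left(b \right)} = 8 - 2 b$
$p = -8495$ ($p = -13288 + 4793 = -8495$)
$I = -547$ ($I = \frac{\left(8 - -224\right) - 5155}{9} = \frac{\left(8 + 224\right) - 5155}{9} = \frac{232 - 5155}{9} = \frac{1}{9} \left(-4923\right) = -547$)
$- \frac{29540}{p} + \frac{I}{34205} = - \frac{29540}{-8495} - \frac{547}{34205} = \left(-29540\right) \left(- \frac{1}{8495}\right) - \frac{547}{34205} = \frac{5908}{1699} - \frac{547}{34205} = \frac{201153787}{58114295}$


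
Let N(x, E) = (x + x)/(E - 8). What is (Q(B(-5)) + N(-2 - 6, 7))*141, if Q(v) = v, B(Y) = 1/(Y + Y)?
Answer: 22419/10 ≈ 2241.9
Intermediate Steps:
B(Y) = 1/(2*Y)
N(x, E) = 2*x/(-8 + E) (N(x, E) = (2*x)/(-8 + E) = 2*x/(-8 + E))
(Q(B(-5)) + N(-2 - 6, 7))*141 = ((½)/(-5) + 2*(-2 - 6)/(-8 + 7))*141 = ((½)*(-⅕) + 2*(-8)/(-1))*141 = (-⅒ + 2*(-8)*(-1))*141 = (-⅒ + 16)*141 = (159/10)*141 = 22419/10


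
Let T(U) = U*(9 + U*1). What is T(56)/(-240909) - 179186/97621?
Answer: -43522860514/23517777489 ≈ -1.8506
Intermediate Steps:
T(U) = U*(9 + U)
T(56)/(-240909) - 179186/97621 = (56*(9 + 56))/(-240909) - 179186/97621 = (56*65)*(-1/240909) - 179186*1/97621 = 3640*(-1/240909) - 179186/97621 = -3640/240909 - 179186/97621 = -43522860514/23517777489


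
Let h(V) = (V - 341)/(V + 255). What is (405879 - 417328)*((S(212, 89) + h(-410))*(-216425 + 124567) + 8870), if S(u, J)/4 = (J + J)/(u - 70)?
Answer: 112990988246092/11005 ≈ 1.0267e+10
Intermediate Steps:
S(u, J) = 8*J/(-70 + u) (S(u, J) = 4*((J + J)/(u - 70)) = 4*((2*J)/(-70 + u)) = 4*(2*J/(-70 + u)) = 8*J/(-70 + u))
h(V) = (-341 + V)/(255 + V)
(405879 - 417328)*((S(212, 89) + h(-410))*(-216425 + 124567) + 8870) = (405879 - 417328)*((8*89/(-70 + 212) + (-341 - 410)/(255 - 410))*(-216425 + 124567) + 8870) = -11449*((8*89/142 - 751/(-155))*(-91858) + 8870) = -11449*((8*89*(1/142) - 1/155*(-751))*(-91858) + 8870) = -11449*((356/71 + 751/155)*(-91858) + 8870) = -11449*((108501/11005)*(-91858) + 8870) = -11449*(-9966684858/11005 + 8870) = -11449*(-9869070508/11005) = 112990988246092/11005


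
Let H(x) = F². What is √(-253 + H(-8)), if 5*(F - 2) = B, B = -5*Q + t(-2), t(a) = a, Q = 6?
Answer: 3*I*√649/5 ≈ 15.285*I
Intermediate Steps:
B = -32 (B = -5*6 - 2 = -30 - 2 = -32)
F = -22/5 (F = 2 + (⅕)*(-32) = 2 - 32/5 = -22/5 ≈ -4.4000)
H(x) = 484/25 (H(x) = (-22/5)² = 484/25)
√(-253 + H(-8)) = √(-253 + 484/25) = √(-5841/25) = 3*I*√649/5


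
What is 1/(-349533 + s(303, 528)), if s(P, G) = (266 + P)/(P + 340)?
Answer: -643/224749150 ≈ -2.8610e-6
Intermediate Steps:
s(P, G) = (266 + P)/(340 + P)
1/(-349533 + s(303, 528)) = 1/(-349533 + (266 + 303)/(340 + 303)) = 1/(-349533 + 569/643) = 1/(-224749150/643) = -643/224749150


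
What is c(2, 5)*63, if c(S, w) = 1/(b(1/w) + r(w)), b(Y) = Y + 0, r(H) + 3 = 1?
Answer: -35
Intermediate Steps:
r(H) = -2 (r(H) = -3 + 1 = -2)
b(Y) = Y
c(S, w) = 1/(-2 + 1/w) (c(S, w) = 1/(1/w - 2) = 1/(-2 + 1/w))
c(2, 5)*63 = -1*5/(-1 + 2*5)*63 = -1*5/(-1 + 10)*63 = -1*5/9*63 = -1*5*⅑*63 = -5/9*63 = -35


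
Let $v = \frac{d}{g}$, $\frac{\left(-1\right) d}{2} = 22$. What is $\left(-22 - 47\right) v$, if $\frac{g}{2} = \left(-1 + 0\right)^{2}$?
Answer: $1518$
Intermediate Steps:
$d = -44$ ($d = \left(-2\right) 22 = -44$)
$g = 2$ ($g = 2 \left(-1 + 0\right)^{2} = 2 \left(-1\right)^{2} = 2 \cdot 1 = 2$)
$v = -22$ ($v = - \frac{44}{2} = \left(-44\right) \frac{1}{2} = -22$)
$\left(-22 - 47\right) v = \left(-22 - 47\right) \left(-22\right) = \left(-69\right) \left(-22\right) = 1518$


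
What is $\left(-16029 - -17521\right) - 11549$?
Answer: $-10057$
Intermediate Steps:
$\left(-16029 - -17521\right) - 11549 = \left(-16029 + 17521\right) - 11549 = 1492 - 11549 = -10057$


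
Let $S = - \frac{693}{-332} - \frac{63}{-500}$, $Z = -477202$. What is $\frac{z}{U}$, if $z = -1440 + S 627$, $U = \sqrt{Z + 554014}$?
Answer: $- \frac{361257 \sqrt{19203}}{265641500} \approx -0.18845$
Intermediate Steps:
$S = \frac{45927}{20750}$ ($S = \left(-693\right) \left(- \frac{1}{332}\right) - - \frac{63}{500} = \frac{693}{332} + \frac{63}{500} = \frac{45927}{20750} \approx 2.2133$)
$U = 2 \sqrt{19203}$ ($U = \sqrt{-477202 + 554014} = \sqrt{76812} = 2 \sqrt{19203} \approx 277.15$)
$z = - \frac{1083771}{20750}$ ($z = -1440 + \frac{45927}{20750} \cdot 627 = -1440 + \frac{28796229}{20750} = - \frac{1083771}{20750} \approx -52.23$)
$\frac{z}{U} = - \frac{1083771}{20750 \cdot 2 \sqrt{19203}} = - \frac{1083771 \frac{\sqrt{19203}}{38406}}{20750} = - \frac{361257 \sqrt{19203}}{265641500}$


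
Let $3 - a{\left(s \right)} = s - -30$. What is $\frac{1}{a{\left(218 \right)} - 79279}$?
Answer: $- \frac{1}{79524} \approx -1.2575 \cdot 10^{-5}$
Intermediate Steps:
$a{\left(s \right)} = -27 - s$ ($a{\left(s \right)} = 3 - \left(s - -30\right) = 3 - \left(s + 30\right) = 3 - \left(30 + s\right) = -27 - s$)
$\frac{1}{a{\left(218 \right)} - 79279} = \frac{1}{\left(-27 - 218\right) - 79279} = \frac{1}{-245 - 79279} = \frac{1}{-79524} = - \frac{1}{79524}$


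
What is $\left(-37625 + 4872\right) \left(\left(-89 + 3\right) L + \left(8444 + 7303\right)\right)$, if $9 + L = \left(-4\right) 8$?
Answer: $-631248569$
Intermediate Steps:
$L = -41$ ($L = -9 - 32 = -41$)
$\left(-37625 + 4872\right) \left(\left(-89 + 3\right) L + \left(8444 + 7303\right)\right) = \left(-37625 + 4872\right) \left(\left(-89 + 3\right) \left(-41\right) + \left(8444 + 7303\right)\right) = - 32753 \left(\left(-86\right) \left(-41\right) + 15747\right) = - 32753 \left(3526 + 15747\right) = \left(-32753\right) 19273 = -631248569$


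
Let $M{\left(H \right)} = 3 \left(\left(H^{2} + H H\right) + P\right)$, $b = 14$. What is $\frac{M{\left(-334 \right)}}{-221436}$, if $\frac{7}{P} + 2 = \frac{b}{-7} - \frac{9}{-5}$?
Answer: $- \frac{2454197}{811932} \approx -3.0227$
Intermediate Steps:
$P = - \frac{35}{11}$ ($P = \frac{7}{-2 + \left(\frac{14}{-7} - \frac{9}{-5}\right)} = \frac{7}{-2 + \left(14 \left(- \frac{1}{7}\right) - - \frac{9}{5}\right)} = \frac{7}{-2 + \left(-2 + \frac{9}{5}\right)} = \frac{7}{-2 - \frac{1}{5}} = \frac{7}{- \frac{11}{5}} = 7 \left(- \frac{5}{11}\right) = - \frac{35}{11} \approx -3.1818$)
$M{\left(H \right)} = - \frac{105}{11} + 6 H^{2}$ ($M{\left(H \right)} = 3 \left(\left(H^{2} + H H\right) - \frac{35}{11}\right) = 3 \left(\left(H^{2} + H^{2}\right) - \frac{35}{11}\right) = 3 \left(2 H^{2} - \frac{35}{11}\right) = 3 \left(- \frac{35}{11} + 2 H^{2}\right) = - \frac{105}{11} + 6 H^{2}$)
$\frac{M{\left(-334 \right)}}{-221436} = \frac{- \frac{105}{11} + 6 \left(-334\right)^{2}}{-221436} = \left(- \frac{105}{11} + 6 \cdot 111556\right) \left(- \frac{1}{221436}\right) = \left(- \frac{105}{11} + 669336\right) \left(- \frac{1}{221436}\right) = \frac{7362591}{11} \left(- \frac{1}{221436}\right) = - \frac{2454197}{811932}$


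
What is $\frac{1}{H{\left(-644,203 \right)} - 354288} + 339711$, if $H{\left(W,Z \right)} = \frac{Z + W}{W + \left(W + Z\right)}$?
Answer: $\frac{18655085867092}{54914577} \approx 3.3971 \cdot 10^{5}$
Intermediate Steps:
$H{\left(W,Z \right)} = \frac{W + Z}{Z + 2 W}$
$\frac{1}{H{\left(-644,203 \right)} - 354288} + 339711 = \frac{1}{\frac{-644 + 203}{203 + 2 \left(-644\right)} - 354288} + 339711 = \frac{1}{\frac{1}{203 - 1288} \left(-441\right) - 354288} + 339711 = \frac{1}{\frac{1}{-1085} \left(-441\right) - 354288} + 339711 = \frac{1}{\left(- \frac{1}{1085}\right) \left(-441\right) - 354288} + 339711 = \frac{1}{\frac{63}{155} - 354288} + 339711 = \frac{1}{- \frac{54914577}{155}} + 339711 = - \frac{155}{54914577} + 339711 = \frac{18655085867092}{54914577}$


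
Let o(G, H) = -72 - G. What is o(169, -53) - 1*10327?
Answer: -10568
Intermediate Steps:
o(169, -53) - 1*10327 = (-72 - 1*169) - 1*10327 = (-72 - 169) - 10327 = -241 - 10327 = -10568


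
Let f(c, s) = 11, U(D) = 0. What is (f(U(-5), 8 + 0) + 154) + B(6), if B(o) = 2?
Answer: 167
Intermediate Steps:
(f(U(-5), 8 + 0) + 154) + B(6) = (11 + 154) + 2 = 165 + 2 = 167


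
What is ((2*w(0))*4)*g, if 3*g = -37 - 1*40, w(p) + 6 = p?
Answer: 1232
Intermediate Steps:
w(p) = -6 + p
g = -77/3 (g = (-37 - 1*40)/3 = (-37 - 40)/3 = (⅓)*(-77) = -77/3 ≈ -25.667)
((2*w(0))*4)*g = ((2*(-6 + 0))*4)*(-77/3) = ((2*(-6))*4)*(-77/3) = -12*4*(-77/3) = -48*(-77/3) = 1232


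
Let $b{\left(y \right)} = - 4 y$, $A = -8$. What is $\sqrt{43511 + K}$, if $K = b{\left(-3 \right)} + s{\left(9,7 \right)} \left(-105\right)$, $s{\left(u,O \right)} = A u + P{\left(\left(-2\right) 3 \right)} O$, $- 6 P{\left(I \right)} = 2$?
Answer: $8 \sqrt{802} \approx 226.56$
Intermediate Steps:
$P{\left(I \right)} = - \frac{1}{3}$ ($P{\left(I \right)} = \left(- \frac{1}{6}\right) 2 = - \frac{1}{3}$)
$s{\left(u,O \right)} = - 8 u - \frac{O}{3}$
$K = 7817$ ($K = \left(-4\right) \left(-3\right) + \left(\left(-8\right) 9 - \frac{7}{3}\right) \left(-105\right) = 12 + \left(-72 - \frac{7}{3}\right) \left(-105\right) = 12 - -7805 = 12 + 7805 = 7817$)
$\sqrt{43511 + K} = \sqrt{43511 + 7817} = \sqrt{51328} = 8 \sqrt{802}$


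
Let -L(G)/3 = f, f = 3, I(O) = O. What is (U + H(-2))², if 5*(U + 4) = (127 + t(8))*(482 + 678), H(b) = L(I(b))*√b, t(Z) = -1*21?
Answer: 604569582 - 442584*I*√2 ≈ 6.0457e+8 - 6.2591e+5*I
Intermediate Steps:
L(G) = -9 (L(G) = -3*3 = -9)
t(Z) = -21
H(b) = -9*√b
U = 24588 (U = -4 + ((127 - 21)*(482 + 678))/5 = -4 + (106*1160)/5 = -4 + (⅕)*122960 = -4 + 24592 = 24588)
(U + H(-2))² = (24588 - 9*I*√2)²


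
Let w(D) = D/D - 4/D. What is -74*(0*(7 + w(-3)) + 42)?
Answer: -3108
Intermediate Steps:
w(D) = 1 - 4/D
-74*(0*(7 + w(-3)) + 42) = -74*(0*(7 + (-4 - 3)/(-3)) + 42) = -74*(0*(7 - ⅓*(-7)) + 42) = -74*(0*(7 + 7/3) + 42) = -74*(0*(28/3) + 42) = -74*(0 + 42) = -74*42 = -3108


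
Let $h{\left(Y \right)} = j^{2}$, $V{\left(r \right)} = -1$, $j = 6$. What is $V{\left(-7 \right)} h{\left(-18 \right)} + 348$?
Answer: $312$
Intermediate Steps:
$h{\left(Y \right)} = 36$ ($h{\left(Y \right)} = 6^{2} = 36$)
$V{\left(-7 \right)} h{\left(-18 \right)} + 348 = \left(-1\right) 36 + 348 = -36 + 348 = 312$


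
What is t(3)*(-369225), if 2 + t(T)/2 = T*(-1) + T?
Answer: 1476900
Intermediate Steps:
t(T) = -4 (t(T) = -4 + 2*(T*(-1) + T) = -4 + 2*(-T + T) = -4 + 2*0 = -4 + 0 = -4)
t(3)*(-369225) = -4*(-369225) = 1476900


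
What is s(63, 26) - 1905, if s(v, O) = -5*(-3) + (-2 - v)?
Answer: -1955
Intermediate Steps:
s(v, O) = 13 - v (s(v, O) = 15 + (-2 - v) = 13 - v)
s(63, 26) - 1905 = (13 - 1*63) - 1905 = (13 - 63) - 1905 = -50 - 1905 = -1955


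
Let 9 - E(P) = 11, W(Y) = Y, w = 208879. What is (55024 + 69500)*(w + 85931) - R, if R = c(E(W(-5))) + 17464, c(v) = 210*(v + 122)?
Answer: 36710877776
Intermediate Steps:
E(P) = -2 (E(P) = 9 - 1*11 = 9 - 11 = -2)
c(v) = 25620 + 210*v (c(v) = 210*(122 + v) = 25620 + 210*v)
R = 42664 (R = (25620 + 210*(-2)) + 17464 = (25620 - 420) + 17464 = 25200 + 17464 = 42664)
(55024 + 69500)*(w + 85931) - R = (55024 + 69500)*(208879 + 85931) - 1*42664 = 124524*294810 - 42664 = 36710920440 - 42664 = 36710877776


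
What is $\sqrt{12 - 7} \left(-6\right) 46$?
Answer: $- 276 \sqrt{5} \approx -617.15$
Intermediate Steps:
$\sqrt{12 - 7} \left(-6\right) 46 = \sqrt{5} \left(-6\right) 46 = - 6 \sqrt{5} \cdot 46 = - 276 \sqrt{5}$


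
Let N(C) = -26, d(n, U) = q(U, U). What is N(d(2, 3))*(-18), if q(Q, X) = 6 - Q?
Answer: 468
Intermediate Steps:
d(n, U) = 6 - U
N(d(2, 3))*(-18) = -26*(-18) = 468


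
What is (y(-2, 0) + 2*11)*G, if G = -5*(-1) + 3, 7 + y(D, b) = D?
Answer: 104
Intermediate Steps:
y(D, b) = -7 + D
G = 8 (G = 5 + 3 = 8)
(y(-2, 0) + 2*11)*G = ((-7 - 2) + 2*11)*8 = (-9 + 22)*8 = 13*8 = 104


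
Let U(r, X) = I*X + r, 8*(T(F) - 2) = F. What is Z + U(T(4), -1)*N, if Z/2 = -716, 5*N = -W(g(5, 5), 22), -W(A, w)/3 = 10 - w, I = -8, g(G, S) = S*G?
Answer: -7538/5 ≈ -1507.6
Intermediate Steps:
T(F) = 2 + F/8
g(G, S) = G*S
W(A, w) = -30 + 3*w (W(A, w) = -3*(10 - w) = -30 + 3*w)
N = -36/5 (N = (-(-30 + 3*22))/5 = (-(-30 + 66))/5 = (-1*36)/5 = (1/5)*(-36) = -36/5 ≈ -7.2000)
Z = -1432 (Z = 2*(-716) = -1432)
U(r, X) = r - 8*X (U(r, X) = -8*X + r = r - 8*X)
Z + U(T(4), -1)*N = -1432 + ((2 + (1/8)*4) - 8*(-1))*(-36/5) = -1432 + ((2 + 1/2) + 8)*(-36/5) = -1432 + (5/2 + 8)*(-36/5) = -1432 + (21/2)*(-36/5) = -1432 - 378/5 = -7538/5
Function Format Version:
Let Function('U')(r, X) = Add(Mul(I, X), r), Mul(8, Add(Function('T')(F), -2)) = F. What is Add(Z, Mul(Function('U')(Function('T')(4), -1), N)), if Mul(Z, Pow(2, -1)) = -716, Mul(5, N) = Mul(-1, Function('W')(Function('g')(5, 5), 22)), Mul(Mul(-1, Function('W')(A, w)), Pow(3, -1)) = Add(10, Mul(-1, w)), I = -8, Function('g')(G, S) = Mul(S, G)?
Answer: Rational(-7538, 5) ≈ -1507.6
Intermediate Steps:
Function('T')(F) = Add(2, Mul(Rational(1, 8), F))
Function('g')(G, S) = Mul(G, S)
Function('W')(A, w) = Add(-30, Mul(3, w)) (Function('W')(A, w) = Mul(-3, Add(10, Mul(-1, w))) = Add(-30, Mul(3, w)))
N = Rational(-36, 5) (N = Mul(Rational(1, 5), Mul(-1, Add(-30, Mul(3, 22)))) = Mul(Rational(1, 5), Mul(-1, Add(-30, 66))) = Mul(Rational(1, 5), Mul(-1, 36)) = Mul(Rational(1, 5), -36) = Rational(-36, 5) ≈ -7.2000)
Z = -1432 (Z = Mul(2, -716) = -1432)
Function('U')(r, X) = Add(r, Mul(-8, X)) (Function('U')(r, X) = Add(Mul(-8, X), r) = Add(r, Mul(-8, X)))
Add(Z, Mul(Function('U')(Function('T')(4), -1), N)) = Add(-1432, Mul(Add(Add(2, Mul(Rational(1, 8), 4)), Mul(-8, -1)), Rational(-36, 5))) = Add(-1432, Mul(Add(Add(2, Rational(1, 2)), 8), Rational(-36, 5))) = Add(-1432, Mul(Add(Rational(5, 2), 8), Rational(-36, 5))) = Add(-1432, Mul(Rational(21, 2), Rational(-36, 5))) = Add(-1432, Rational(-378, 5)) = Rational(-7538, 5)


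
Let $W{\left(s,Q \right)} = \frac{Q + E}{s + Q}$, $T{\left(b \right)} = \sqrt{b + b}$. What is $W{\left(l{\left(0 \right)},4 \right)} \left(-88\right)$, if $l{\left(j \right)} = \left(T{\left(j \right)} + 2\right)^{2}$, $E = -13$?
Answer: $99$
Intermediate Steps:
$T{\left(b \right)} = \sqrt{2} \sqrt{b}$ ($T{\left(b \right)} = \sqrt{2 b} = \sqrt{2} \sqrt{b}$)
$l{\left(j \right)} = \left(2 + \sqrt{2} \sqrt{j}\right)^{2}$ ($l{\left(j \right)} = \left(\sqrt{2} \sqrt{j} + 2\right)^{2} = \left(2 + \sqrt{2} \sqrt{j}\right)^{2}$)
$W{\left(s,Q \right)} = \frac{-13 + Q}{Q + s}$ ($W{\left(s,Q \right)} = \frac{Q - 13}{s + Q} = \frac{-13 + Q}{Q + s}$)
$W{\left(l{\left(0 \right)},4 \right)} \left(-88\right) = \frac{-13 + 4}{4 + \left(2 + \sqrt{2} \sqrt{0}\right)^{2}} \left(-88\right) = \frac{1}{4 + \left(2 + \sqrt{2} \cdot 0\right)^{2}} \left(-9\right) \left(-88\right) = \frac{1}{4 + \left(2 + 0\right)^{2}} \left(-9\right) \left(-88\right) = \frac{1}{4 + 2^{2}} \left(-9\right) \left(-88\right) = \frac{1}{4 + 4} \left(-9\right) \left(-88\right) = \frac{1}{8} \left(-9\right) \left(-88\right) = \left(- \frac{9}{8}\right) \left(-88\right) = 99$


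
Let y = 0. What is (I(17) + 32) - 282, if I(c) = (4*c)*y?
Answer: -250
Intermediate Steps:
I(c) = 0 (I(c) = (4*c)*0 = 0)
(I(17) + 32) - 282 = (0 + 32) - 282 = 32 - 282 = -250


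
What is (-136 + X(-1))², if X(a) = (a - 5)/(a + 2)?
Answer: 20164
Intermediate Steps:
X(a) = (-5 + a)/(2 + a)
(-136 + X(-1))² = (-136 + (-5 - 1)/(2 - 1))² = (-136 - 6/1)² = (-136 + 1*(-6))² = (-136 - 6)² = (-142)² = 20164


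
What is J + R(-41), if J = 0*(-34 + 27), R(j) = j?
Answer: -41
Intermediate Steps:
J = 0 (J = 0*(-7) = 0)
J + R(-41) = 0 - 41 = -41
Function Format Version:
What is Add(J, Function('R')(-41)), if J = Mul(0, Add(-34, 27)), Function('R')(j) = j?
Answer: -41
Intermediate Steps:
J = 0 (J = Mul(0, -7) = 0)
Add(J, Function('R')(-41)) = Add(0, -41) = -41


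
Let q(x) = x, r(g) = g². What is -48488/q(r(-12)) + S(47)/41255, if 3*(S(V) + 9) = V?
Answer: -50009287/148518 ≈ -336.72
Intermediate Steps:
S(V) = -9 + V/3
-48488/q(r(-12)) + S(47)/41255 = -48488/((-12)²) + (-9 + (⅓)*47)/41255 = -48488/144 + (-9 + 47/3)*(1/41255) = -48488*1/144 + (20/3)*(1/41255) = -6061/18 + 4/24753 = -50009287/148518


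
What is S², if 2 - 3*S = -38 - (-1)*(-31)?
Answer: 5041/9 ≈ 560.11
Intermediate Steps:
S = 71/3 (S = ⅔ - (-38 - (-1)*(-31))/3 = ⅔ - (-38 - 1*31)/3 = ⅔ - (-38 - 31)/3 = ⅔ - ⅓*(-69) = ⅔ + 23 = 71/3 ≈ 23.667)
S² = (71/3)² = 5041/9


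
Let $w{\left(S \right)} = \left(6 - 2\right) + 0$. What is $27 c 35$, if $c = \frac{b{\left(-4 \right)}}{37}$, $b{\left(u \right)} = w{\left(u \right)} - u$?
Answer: $\frac{7560}{37} \approx 204.32$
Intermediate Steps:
$w{\left(S \right)} = 4$ ($w{\left(S \right)} = 4 + 0 = 4$)
$b{\left(u \right)} = 4 - u$
$c = \frac{8}{37}$ ($c = \frac{4 - -4}{37} = \left(4 + 4\right) \frac{1}{37} = 8 \cdot \frac{1}{37} = \frac{8}{37} \approx 0.21622$)
$27 c 35 = 27 \cdot \frac{8}{37} \cdot 35 = \frac{216}{37} \cdot 35 = \frac{7560}{37}$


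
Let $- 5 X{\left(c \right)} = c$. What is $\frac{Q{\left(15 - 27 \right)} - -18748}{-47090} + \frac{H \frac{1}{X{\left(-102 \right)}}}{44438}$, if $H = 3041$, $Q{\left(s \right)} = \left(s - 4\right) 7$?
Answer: $- \frac{2463380779}{6277756260} \approx -0.3924$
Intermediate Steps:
$X{\left(c \right)} = - \frac{c}{5}$
$Q{\left(s \right)} = -28 + 7 s$ ($Q{\left(s \right)} = \left(-4 + s\right) 7 = -28 + 7 s$)
$\frac{Q{\left(15 - 27 \right)} - -18748}{-47090} + \frac{H \frac{1}{X{\left(-102 \right)}}}{44438} = \frac{\left(-28 + 7 \left(15 - 27\right)\right) - -18748}{-47090} + \frac{3041 \frac{1}{\left(- \frac{1}{5}\right) \left(-102\right)}}{44438} = \left(\left(-28 + 7 \left(15 - 27\right)\right) + 18748\right) \left(- \frac{1}{47090}\right) + \frac{3041}{\frac{102}{5}} \cdot \frac{1}{44438} = \left(\left(-28 + 7 \left(-12\right)\right) + 18748\right) \left(- \frac{1}{47090}\right) + 3041 \cdot \frac{5}{102} \cdot \frac{1}{44438} = \left(\left(-28 - 84\right) + 18748\right) \left(- \frac{1}{47090}\right) + \frac{15205}{102} \cdot \frac{1}{44438} = \left(-112 + 18748\right) \left(- \frac{1}{47090}\right) + \frac{15205}{4532676} = 18636 \left(- \frac{1}{47090}\right) + \frac{15205}{4532676} = - \frac{9318}{23545} + \frac{15205}{4532676} = - \frac{2463380779}{6277756260}$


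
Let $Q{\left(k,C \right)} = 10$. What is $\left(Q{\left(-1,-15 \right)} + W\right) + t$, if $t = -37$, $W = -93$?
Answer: $-120$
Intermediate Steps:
$\left(Q{\left(-1,-15 \right)} + W\right) + t = \left(10 - 93\right) - 37 = -83 - 37 = -120$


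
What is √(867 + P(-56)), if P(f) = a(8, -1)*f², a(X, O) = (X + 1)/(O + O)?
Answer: I*√13245 ≈ 115.09*I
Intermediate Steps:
a(X, O) = (1 + X)/(2*O) (a(X, O) = (1 + X)/((2*O)) = (1 + X)*(1/(2*O)) = (1 + X)/(2*O))
P(f) = -9*f²/2 (P(f) = ((½)*(1 + 8)/(-1))*f² = ((½)*(-1)*9)*f² = -9*f²/2)
√(867 + P(-56)) = √(867 - 9/2*(-56)²) = √(867 - 9/2*3136) = √(867 - 14112) = √(-13245) = I*√13245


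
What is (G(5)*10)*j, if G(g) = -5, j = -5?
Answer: 250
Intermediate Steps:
(G(5)*10)*j = -5*10*(-5) = -50*(-5) = 250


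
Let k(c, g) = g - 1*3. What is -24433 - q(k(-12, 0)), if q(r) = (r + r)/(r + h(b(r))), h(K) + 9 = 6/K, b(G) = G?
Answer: -171034/7 ≈ -24433.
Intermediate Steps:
k(c, g) = -3 + g (k(c, g) = g - 3 = -3 + g)
h(K) = -9 + 6/K
q(r) = 2*r/(-9 + r + 6/r) (q(r) = (r + r)/(r + (-9 + 6/r)) = (2*r)/(-9 + r + 6/r) = 2*r/(-9 + r + 6/r))
-24433 - q(k(-12, 0)) = -24433 - 2*(-3 + 0)**2/(6 + (-3 + 0)*(-9 + (-3 + 0))) = -24433 - 2*(-3)**2/(6 - 3*(-9 - 3)) = -24433 - 2*9/(6 - 3*(-12)) = -24433 - 2*9/(6 + 36) = -24433 - 2*9/42 = -24433 - 1*3/7 = -24433 - 3/7 = -171034/7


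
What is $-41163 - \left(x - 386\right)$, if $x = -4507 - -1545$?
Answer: $-37815$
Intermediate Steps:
$x = -2962$ ($x = -4507 + 1545 = -2962$)
$-41163 - \left(x - 386\right) = -41163 - \left(-2962 - 386\right) = -41163 - -3348 = -41163 + 3348 = -37815$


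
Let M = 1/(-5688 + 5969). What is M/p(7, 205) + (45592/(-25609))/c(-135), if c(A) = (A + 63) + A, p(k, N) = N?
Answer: 2631628223/305367734115 ≈ 0.0086179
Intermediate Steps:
c(A) = 63 + 2*A (c(A) = (63 + A) + A = 63 + 2*A)
M = 1/281 ≈ 0.0035587
M/p(7, 205) + (45592/(-25609))/c(-135) = (1/281)/205 + (45592/(-25609))/(63 + 2*(-135)) = (1/281)*(1/205) + (45592*(-1/25609))/(63 - 270) = 1/57605 - 45592/25609/(-207) = 1/57605 - 45592/25609*(-1/207) = 1/57605 + 45592/5301063 = 2631628223/305367734115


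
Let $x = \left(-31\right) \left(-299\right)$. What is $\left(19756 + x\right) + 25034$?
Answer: $54059$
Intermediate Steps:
$x = 9269$
$\left(19756 + x\right) + 25034 = \left(19756 + 9269\right) + 25034 = 29025 + 25034 = 54059$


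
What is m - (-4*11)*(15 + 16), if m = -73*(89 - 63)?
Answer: -534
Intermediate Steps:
m = -1898 (m = -73*26 = -1898)
m - (-4*11)*(15 + 16) = -1898 - (-4*11)*(15 + 16) = -1898 - (-44)*31 = -1898 - 1*(-1364) = -1898 + 1364 = -534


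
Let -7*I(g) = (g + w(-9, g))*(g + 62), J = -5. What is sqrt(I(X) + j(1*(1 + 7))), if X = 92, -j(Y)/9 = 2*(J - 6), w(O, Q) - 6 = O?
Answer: 4*I*sqrt(110) ≈ 41.952*I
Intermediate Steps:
w(O, Q) = 6 + O
j(Y) = 198 (j(Y) = -18*(-5 - 6) = -18*(-11) = -9*(-22) = 198)
I(g) = -(-3 + g)*(62 + g)/7 (I(g) = -(g + (6 - 9))*(g + 62)/7 = -(g - 3)*(62 + g)/7 = -(-3 + g)*(62 + g)/7)
sqrt(I(X) + j(1*(1 + 7))) = sqrt((186/7 - 59/7*92 - 1/7*92**2) + 198) = sqrt((186/7 - 5428/7 - 1/7*8464) + 198) = sqrt((186/7 - 5428/7 - 8464/7) + 198) = sqrt(-1958 + 198) = sqrt(-1760) = 4*I*sqrt(110)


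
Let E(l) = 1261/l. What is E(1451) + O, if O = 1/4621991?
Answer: 5828332102/6706508941 ≈ 0.86906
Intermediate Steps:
O = 1/4621991 ≈ 2.1636e-7
E(1451) + O = 1261/1451 + 1/4621991 = 5828332102/6706508941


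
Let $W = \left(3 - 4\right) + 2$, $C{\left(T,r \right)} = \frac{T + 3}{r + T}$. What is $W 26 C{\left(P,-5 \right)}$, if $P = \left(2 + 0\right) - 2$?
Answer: $- \frac{78}{5} \approx -15.6$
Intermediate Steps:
$P = 0$ ($P = 2 - 2 = 0$)
$C{\left(T,r \right)} = \frac{3 + T}{T + r}$
$W = 1$ ($W = -1 + 2 = 1$)
$W 26 C{\left(P,-5 \right)} = 1 \cdot 26 \frac{3 + 0}{0 - 5} = 26 \frac{1}{-5} \cdot 3 = 26 \left(\left(- \frac{1}{5}\right) 3\right) = 26 \left(- \frac{3}{5}\right) = - \frac{78}{5}$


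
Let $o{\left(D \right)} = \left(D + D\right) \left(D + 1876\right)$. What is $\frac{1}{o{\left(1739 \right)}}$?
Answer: $\frac{1}{12572970} \approx 7.9536 \cdot 10^{-8}$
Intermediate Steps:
$o{\left(D \right)} = 2 D \left(1876 + D\right)$
$\frac{1}{o{\left(1739 \right)}} = \frac{1}{2 \cdot 1739 \left(1876 + 1739\right)} = \frac{1}{2 \cdot 1739 \cdot 3615} = \frac{1}{12572970}$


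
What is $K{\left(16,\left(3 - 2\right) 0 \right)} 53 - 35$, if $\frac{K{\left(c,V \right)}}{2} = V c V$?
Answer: $-35$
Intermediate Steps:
$K{\left(c,V \right)} = 2 c V^{2}$ ($K{\left(c,V \right)} = 2 V c V = 2 V V c = 2 c V^{2}$)
$K{\left(16,\left(3 - 2\right) 0 \right)} 53 - 35 = 2 \cdot 16 \left(\left(3 - 2\right) 0\right)^{2} \cdot 53 - 35 = 2 \cdot 16 \left(1 \cdot 0\right)^{2} \cdot 53 - 35 = 2 \cdot 16 \cdot 0^{2} \cdot 53 - 35 = 2 \cdot 16 \cdot 0 \cdot 53 - 35 = 0 \cdot 53 - 35 = 0 - 35 = -35$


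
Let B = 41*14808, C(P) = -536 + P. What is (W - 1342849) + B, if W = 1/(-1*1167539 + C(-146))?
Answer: -859484722342/1168221 ≈ -7.3572e+5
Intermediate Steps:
B = 607128
W = -1/1168221 (W = 1/(-1*1167539 + (-536 - 146)) = 1/(-1167539 - 682) = 1/(-1168221) = -1/1168221 ≈ -8.5600e-7)
(W - 1342849) + B = (-1/1168221 - 1342849) + 607128 = -1568744401630/1168221 + 607128 = -859484722342/1168221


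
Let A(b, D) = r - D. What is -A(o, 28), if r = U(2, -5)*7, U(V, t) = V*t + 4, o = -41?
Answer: 70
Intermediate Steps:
U(V, t) = 4 + V*t
r = -42 (r = (4 + 2*(-5))*7 = (4 - 10)*7 = -6*7 = -42)
A(b, D) = -42 - D
-A(o, 28) = -(-42 - 1*28) = -(-42 - 28) = -1*(-70) = 70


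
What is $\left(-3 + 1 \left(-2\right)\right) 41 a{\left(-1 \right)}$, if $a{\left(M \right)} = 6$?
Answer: $-1230$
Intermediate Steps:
$\left(-3 + 1 \left(-2\right)\right) 41 a{\left(-1 \right)} = \left(-3 + 1 \left(-2\right)\right) 41 \cdot 6 = \left(-3 - 2\right) 41 \cdot 6 = \left(-5\right) 41 \cdot 6 = \left(-205\right) 6 = -1230$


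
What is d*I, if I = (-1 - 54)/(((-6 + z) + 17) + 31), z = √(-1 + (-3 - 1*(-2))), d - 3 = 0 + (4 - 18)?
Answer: 12705/883 - 605*I*√2/1766 ≈ 14.388 - 0.48448*I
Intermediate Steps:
d = -11 (d = 3 + (0 + (4 - 18)) = 3 + (0 - 14) = 3 - 14 = -11)
z = I*√2 (z = √(-1 + (-3 + 2)) = √(-1 - 1) = √(-2) = I*√2 ≈ 1.4142*I)
I = -55/(42 + I*√2) (I = (-1 - 54)/(((-6 + I*√2) + 17) + 31) = -55/((11 + I*√2) + 31) = -55/(42 + I*√2) ≈ -1.308 + 0.044044*I)
d*I = -11*(-1155/883 + 55*I*√2/1766) = 12705/883 - 605*I*√2/1766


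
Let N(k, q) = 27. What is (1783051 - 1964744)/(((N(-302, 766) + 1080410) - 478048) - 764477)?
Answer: 181693/162088 ≈ 1.1210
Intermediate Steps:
(1783051 - 1964744)/(((N(-302, 766) + 1080410) - 478048) - 764477) = (1783051 - 1964744)/(((27 + 1080410) - 478048) - 764477) = -181693/((1080437 - 478048) - 764477) = -181693/(602389 - 764477) = -181693/(-162088) = -181693*(-1/162088) = 181693/162088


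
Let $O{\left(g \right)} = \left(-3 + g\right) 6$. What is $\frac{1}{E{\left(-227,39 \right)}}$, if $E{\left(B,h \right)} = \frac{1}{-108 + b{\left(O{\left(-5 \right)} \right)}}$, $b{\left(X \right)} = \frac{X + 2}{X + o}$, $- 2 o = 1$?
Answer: $- \frac{10384}{97} \approx -107.05$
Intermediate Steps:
$o = - \frac{1}{2}$ ($o = \left(- \frac{1}{2}\right) 1 = - \frac{1}{2} \approx -0.5$)
$O{\left(g \right)} = -18 + 6 g$
$b{\left(X \right)} = \frac{2 + X}{- \frac{1}{2} + X}$ ($b{\left(X \right)} = \frac{X + 2}{X - \frac{1}{2}} = \frac{2 + X}{- \frac{1}{2} + X}$)
$E{\left(B,h \right)} = - \frac{97}{10384}$ ($E{\left(B,h \right)} = \frac{1}{-108 + \frac{2 \left(2 + \left(-18 + 6 \left(-5\right)\right)\right)}{-1 + 2 \left(-18 + 6 \left(-5\right)\right)}} = \frac{1}{-108 + \frac{2 \left(2 - 48\right)}{-1 + 2 \left(-18 - 30\right)}} = \frac{1}{-108 + \frac{2 \left(2 - 48\right)}{-1 + 2 \left(-48\right)}} = \frac{1}{-108 + 2 \frac{1}{-1 - 96} \left(-46\right)} = \frac{1}{-108 + 2 \frac{1}{-97} \left(-46\right)} = \frac{1}{-108 + 2 \left(- \frac{1}{97}\right) \left(-46\right)} = \frac{1}{-108 + \frac{92}{97}} = \frac{1}{- \frac{10384}{97}} = - \frac{97}{10384}$)
$\frac{1}{E{\left(-227,39 \right)}} = \frac{1}{- \frac{97}{10384}} = - \frac{10384}{97}$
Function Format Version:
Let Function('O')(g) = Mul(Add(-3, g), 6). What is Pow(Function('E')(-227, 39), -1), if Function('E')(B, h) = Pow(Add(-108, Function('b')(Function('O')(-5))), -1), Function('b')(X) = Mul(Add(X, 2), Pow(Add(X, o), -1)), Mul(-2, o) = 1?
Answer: Rational(-10384, 97) ≈ -107.05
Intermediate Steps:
o = Rational(-1, 2) (o = Mul(Rational(-1, 2), 1) = Rational(-1, 2) ≈ -0.50000)
Function('O')(g) = Add(-18, Mul(6, g))
Function('b')(X) = Mul(Pow(Add(Rational(-1, 2), X), -1), Add(2, X)) (Function('b')(X) = Mul(Add(X, 2), Pow(Add(X, Rational(-1, 2)), -1)) = Mul(Add(2, X), Pow(Add(Rational(-1, 2), X), -1)) = Mul(Pow(Add(Rational(-1, 2), X), -1), Add(2, X)))
Function('E')(B, h) = Rational(-97, 10384) (Function('E')(B, h) = Pow(Add(-108, Mul(2, Pow(Add(-1, Mul(2, Add(-18, Mul(6, -5)))), -1), Add(2, Add(-18, Mul(6, -5))))), -1) = Pow(Add(-108, Mul(2, Pow(Add(-1, Mul(2, Add(-18, -30))), -1), Add(2, Add(-18, -30)))), -1) = Pow(Add(-108, Mul(2, Pow(Add(-1, Mul(2, -48)), -1), Add(2, -48))), -1) = Pow(Add(-108, Mul(2, Pow(Add(-1, -96), -1), -46)), -1) = Pow(Add(-108, Mul(2, Pow(-97, -1), -46)), -1) = Pow(Add(-108, Mul(2, Rational(-1, 97), -46)), -1) = Pow(Add(-108, Rational(92, 97)), -1) = Pow(Rational(-10384, 97), -1) = Rational(-97, 10384))
Pow(Function('E')(-227, 39), -1) = Pow(Rational(-97, 10384), -1) = Rational(-10384, 97)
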